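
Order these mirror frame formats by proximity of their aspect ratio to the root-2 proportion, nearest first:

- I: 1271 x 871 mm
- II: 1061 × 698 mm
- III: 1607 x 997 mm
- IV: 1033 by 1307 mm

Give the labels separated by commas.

I, II, IV, III

I: 1271/871 ≈ 1.459 → |1.459 − 1.414| = 0.045
II: 1061/698 ≈ 1.520 → |1.520 − 1.414| = 0.106
III: 1607/997 ≈ 1.612 → |1.612 − 1.414| = 0.198
IV: 1307/1033 ≈ 1.265 → |1.265 − 1.414| = 0.149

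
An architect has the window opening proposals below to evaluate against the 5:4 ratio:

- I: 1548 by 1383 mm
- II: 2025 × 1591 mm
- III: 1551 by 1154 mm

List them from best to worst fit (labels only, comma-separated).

II, III, I

I: 1548/1383 ≈ 1.119 → |1.119 − 1.250| = 0.131
II: 2025/1591 ≈ 1.273 → |1.273 − 1.250| = 0.023
III: 1551/1154 ≈ 1.344 → |1.344 − 1.250| = 0.094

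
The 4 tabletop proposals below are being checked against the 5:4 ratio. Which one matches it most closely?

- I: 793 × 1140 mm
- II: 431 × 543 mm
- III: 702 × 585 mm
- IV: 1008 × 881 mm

Ratios (long/short): I ≈ 1.438; II ≈ 1.260; III ≈ 1.200; IV ≈ 1.144.
5:4 ≈ 1.250; option II is nearest (Δ 0.010).

II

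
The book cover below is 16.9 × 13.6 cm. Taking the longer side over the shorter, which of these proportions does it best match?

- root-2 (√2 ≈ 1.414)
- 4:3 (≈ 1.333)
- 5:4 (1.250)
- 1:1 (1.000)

16.9/13.6 ≈ 1.243. Nearest candidates are 5:4 (1.250, off by 0.007) and 4:3 (1.333, off by 0.090).

5:4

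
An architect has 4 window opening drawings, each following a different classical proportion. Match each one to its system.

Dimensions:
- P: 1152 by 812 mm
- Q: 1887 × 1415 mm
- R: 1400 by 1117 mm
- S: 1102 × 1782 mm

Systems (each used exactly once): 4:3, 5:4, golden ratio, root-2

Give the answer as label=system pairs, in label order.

P=root-2, Q=4:3, R=5:4, S=golden ratio

P = 1152/812 ≈ 1.419 → root-2 (1.414)
Q = 1887/1415 ≈ 1.334 → 4:3 (1.333)
R = 1400/1117 ≈ 1.253 → 5:4 (1.250)
S = 1782/1102 ≈ 1.617 → golden ratio (1.618)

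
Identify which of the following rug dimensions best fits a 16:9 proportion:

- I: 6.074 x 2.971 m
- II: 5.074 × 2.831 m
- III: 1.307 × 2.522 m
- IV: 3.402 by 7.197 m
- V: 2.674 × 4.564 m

Ratios (long/short): I ≈ 2.044; II ≈ 1.792; III ≈ 1.930; IV ≈ 2.116; V ≈ 1.707.
16:9 ≈ 1.778; option II is nearest (Δ 0.014).

II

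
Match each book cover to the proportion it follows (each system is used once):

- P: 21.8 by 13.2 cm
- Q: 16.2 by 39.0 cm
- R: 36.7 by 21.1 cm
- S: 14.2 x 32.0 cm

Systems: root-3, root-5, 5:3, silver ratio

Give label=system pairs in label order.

P = 21.8/13.2 ≈ 1.652 → 5:3 (1.667)
Q = 39.0/16.2 ≈ 2.407 → silver ratio (2.414)
R = 36.7/21.1 ≈ 1.739 → root-3 (1.732)
S = 32.0/14.2 ≈ 2.254 → root-5 (2.236)

P=5:3, Q=silver ratio, R=root-3, S=root-5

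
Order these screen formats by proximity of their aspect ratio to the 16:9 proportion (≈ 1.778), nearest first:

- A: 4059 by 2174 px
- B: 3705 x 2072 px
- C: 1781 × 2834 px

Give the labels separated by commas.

B, A, C

A: 4059/2174 ≈ 1.867 → |1.867 − 1.778| = 0.089
B: 3705/2072 ≈ 1.788 → |1.788 − 1.778| = 0.010
C: 2834/1781 ≈ 1.591 → |1.591 − 1.778| = 0.187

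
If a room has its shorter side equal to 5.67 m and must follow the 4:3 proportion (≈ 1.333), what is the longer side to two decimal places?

7.56 m

4:3 ≈ 1.33333.
Longer side = 5.67 × 1.33333 ≈ 7.5600 → 7.56 m.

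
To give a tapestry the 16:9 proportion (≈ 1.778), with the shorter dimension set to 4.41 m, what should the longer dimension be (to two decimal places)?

7.84 m

16:9 ≈ 1.77778.
Longer side = 4.41 × 1.77778 ≈ 7.8400 → 7.84 m.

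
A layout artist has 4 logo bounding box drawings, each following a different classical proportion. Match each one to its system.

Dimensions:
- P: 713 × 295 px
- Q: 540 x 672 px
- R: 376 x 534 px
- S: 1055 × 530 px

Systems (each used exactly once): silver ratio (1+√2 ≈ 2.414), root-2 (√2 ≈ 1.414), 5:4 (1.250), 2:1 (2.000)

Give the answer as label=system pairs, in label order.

P=silver ratio, Q=5:4, R=root-2, S=2:1

P = 713/295 ≈ 2.417 → silver ratio (2.414)
Q = 672/540 ≈ 1.244 → 5:4 (1.250)
R = 534/376 ≈ 1.420 → root-2 (1.414)
S = 1055/530 ≈ 1.991 → 2:1 (2.000)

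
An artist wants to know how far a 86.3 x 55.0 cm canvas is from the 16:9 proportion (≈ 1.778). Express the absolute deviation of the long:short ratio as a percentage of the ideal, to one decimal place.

Ratio = 86.3 / 55.0 ≈ 1.5691.
Ideal 16:9 ≈ 1.7778. |1.5691 − 1.7778| / 1.7778 ≈ 11.74% → 11.7%.

11.7%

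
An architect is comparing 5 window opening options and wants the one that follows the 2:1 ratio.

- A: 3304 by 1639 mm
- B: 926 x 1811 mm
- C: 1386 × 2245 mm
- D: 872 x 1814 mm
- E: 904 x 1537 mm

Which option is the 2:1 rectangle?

A

Target 2:1 ≈ 2.000.
A: 2.016 (Δ0.016)  B: 1.956 (Δ0.044)  C: 1.620 (Δ0.380)  D: 2.080 (Δ0.080)  E: 1.700 (Δ0.300)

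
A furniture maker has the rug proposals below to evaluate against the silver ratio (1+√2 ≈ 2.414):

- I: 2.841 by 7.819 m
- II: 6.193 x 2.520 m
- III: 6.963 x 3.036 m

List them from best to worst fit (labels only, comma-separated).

Ratios: I = 7.819 / 2.841 ≈ 2.752; II = 6.193 / 2.520 ≈ 2.458; III = 6.963 / 3.036 ≈ 2.293.
|Δ from 2.414|: I 0.338; II 0.044; III 0.121.

II, III, I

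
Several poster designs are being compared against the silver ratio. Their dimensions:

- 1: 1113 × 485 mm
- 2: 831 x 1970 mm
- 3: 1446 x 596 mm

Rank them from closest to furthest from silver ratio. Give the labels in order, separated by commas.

Ratios: 1 = 1113 / 485 ≈ 2.295; 2 = 1970 / 831 ≈ 2.371; 3 = 1446 / 596 ≈ 2.426.
|Δ from 2.414|: 1 0.119; 2 0.043; 3 0.012.

3, 2, 1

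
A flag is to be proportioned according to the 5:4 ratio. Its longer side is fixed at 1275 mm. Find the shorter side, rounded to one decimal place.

5:4 = 1.25000.
Shorter side = 1275 ÷ 1.25000 ≈ 1020.000 → 1020.0 mm.

1020.0 mm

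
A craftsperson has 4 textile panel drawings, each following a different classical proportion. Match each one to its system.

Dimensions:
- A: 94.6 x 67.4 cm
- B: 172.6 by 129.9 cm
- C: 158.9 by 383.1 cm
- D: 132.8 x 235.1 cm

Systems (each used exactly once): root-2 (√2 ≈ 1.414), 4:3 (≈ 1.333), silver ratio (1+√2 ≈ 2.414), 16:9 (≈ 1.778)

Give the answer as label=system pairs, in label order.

Ratios: A ≈ 1.404; B ≈ 1.329; C ≈ 2.411; D ≈ 1.770.
Targets: root-2 ≈ 1.414; 4:3 ≈ 1.333; silver ratio ≈ 2.414; 16:9 ≈ 1.778.

A=root-2, B=4:3, C=silver ratio, D=16:9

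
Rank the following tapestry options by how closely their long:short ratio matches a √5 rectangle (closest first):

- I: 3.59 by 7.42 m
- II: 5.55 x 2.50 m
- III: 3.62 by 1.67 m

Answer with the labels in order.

II, III, I

Ratios: I = 7.42 / 3.59 ≈ 2.067; II = 5.55 / 2.50 ≈ 2.220; III = 3.62 / 1.67 ≈ 2.168.
|Δ from 2.236|: I 0.169; II 0.016; III 0.068.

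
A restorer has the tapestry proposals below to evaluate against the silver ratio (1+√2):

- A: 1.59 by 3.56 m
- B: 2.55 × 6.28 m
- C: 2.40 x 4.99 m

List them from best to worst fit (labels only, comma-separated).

A: 3.56/1.59 ≈ 2.239 → |2.239 − 2.414| = 0.175
B: 6.28/2.55 ≈ 2.463 → |2.463 − 2.414| = 0.049
C: 4.99/2.40 ≈ 2.079 → |2.079 − 2.414| = 0.335

B, A, C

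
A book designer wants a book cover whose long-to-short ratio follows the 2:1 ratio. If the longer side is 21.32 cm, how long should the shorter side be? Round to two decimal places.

10.66 cm

2:1 = 2.00000.
Shorter side = 21.32 ÷ 2.00000 ≈ 10.6600 → 10.66 cm.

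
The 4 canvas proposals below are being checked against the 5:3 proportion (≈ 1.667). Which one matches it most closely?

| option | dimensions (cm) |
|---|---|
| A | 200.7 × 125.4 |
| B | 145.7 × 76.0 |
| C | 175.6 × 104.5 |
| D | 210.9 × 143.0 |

C

Target 5:3 ≈ 1.667.
A: 1.600 (Δ0.067)  B: 1.917 (Δ0.250)  C: 1.680 (Δ0.013)  D: 1.475 (Δ0.192)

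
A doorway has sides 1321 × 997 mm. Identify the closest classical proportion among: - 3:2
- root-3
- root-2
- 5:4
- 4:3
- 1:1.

Ratio = 1321 / 997 ≈ 1.325.
Distances: 3:2 1.500 (Δ 0.175); root-3 1.732 (Δ 0.407); root-2 1.414 (Δ 0.089); 5:4 1.250 (Δ 0.075); 4:3 1.333 (Δ 0.008); 1:1 1.000 (Δ 0.325).

4:3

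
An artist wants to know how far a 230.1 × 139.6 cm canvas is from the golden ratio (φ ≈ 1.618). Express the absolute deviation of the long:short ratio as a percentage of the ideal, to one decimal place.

1.9%

Ratio = 230.1 / 139.6 ≈ 1.6483.
Ideal golden ratio ≈ 1.6180. |1.6483 − 1.6180| / 1.6180 ≈ 1.87% → 1.9%.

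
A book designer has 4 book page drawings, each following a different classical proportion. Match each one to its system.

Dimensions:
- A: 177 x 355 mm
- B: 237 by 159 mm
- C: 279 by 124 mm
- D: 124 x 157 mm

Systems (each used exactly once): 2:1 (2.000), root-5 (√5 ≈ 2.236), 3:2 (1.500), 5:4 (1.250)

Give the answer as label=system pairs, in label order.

A=2:1, B=3:2, C=root-5, D=5:4

A = 355/177 ≈ 2.006 → 2:1 (2.000)
B = 237/159 ≈ 1.491 → 3:2 (1.500)
C = 279/124 ≈ 2.250 → root-5 (2.236)
D = 157/124 ≈ 1.266 → 5:4 (1.250)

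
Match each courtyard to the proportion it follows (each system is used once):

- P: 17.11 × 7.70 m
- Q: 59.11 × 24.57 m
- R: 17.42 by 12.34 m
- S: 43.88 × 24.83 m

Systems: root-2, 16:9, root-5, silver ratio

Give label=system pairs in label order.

Ratios: P ≈ 2.222; Q ≈ 2.406; R ≈ 1.412; S ≈ 1.767.
Targets: root-2 ≈ 1.414; 16:9 ≈ 1.778; root-5 ≈ 2.236; silver ratio ≈ 2.414.

P=root-5, Q=silver ratio, R=root-2, S=16:9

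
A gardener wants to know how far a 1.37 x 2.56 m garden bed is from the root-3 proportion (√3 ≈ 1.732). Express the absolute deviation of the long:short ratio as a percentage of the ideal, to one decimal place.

7.9%

Ratio = 2.56 / 1.37 ≈ 1.8686.
Ideal root-3 ≈ 1.7321. |1.8686 − 1.7321| / 1.7321 ≈ 7.88% → 7.9%.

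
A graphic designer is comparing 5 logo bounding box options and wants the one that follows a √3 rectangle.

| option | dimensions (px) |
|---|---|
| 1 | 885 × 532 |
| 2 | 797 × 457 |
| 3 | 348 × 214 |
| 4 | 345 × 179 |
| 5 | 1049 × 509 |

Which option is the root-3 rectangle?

Ratios (long/short): 1 ≈ 1.664; 2 ≈ 1.744; 3 ≈ 1.626; 4 ≈ 1.927; 5 ≈ 2.061.
root-3 ≈ 1.732; option 2 is nearest (Δ 0.012).

2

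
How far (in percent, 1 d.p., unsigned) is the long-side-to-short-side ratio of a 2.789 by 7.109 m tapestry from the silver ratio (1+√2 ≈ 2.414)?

Ratio = 7.109 / 2.789 ≈ 2.5489.
Ideal silver ratio ≈ 2.4142. |2.5489 − 2.4142| / 2.4142 ≈ 5.58% → 5.6%.

5.6%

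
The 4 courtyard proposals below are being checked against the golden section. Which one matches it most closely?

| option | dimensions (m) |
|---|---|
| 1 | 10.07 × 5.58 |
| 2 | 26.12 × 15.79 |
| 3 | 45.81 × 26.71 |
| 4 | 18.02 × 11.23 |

4

Target golden ratio ≈ 1.618.
1: 1.805 (Δ0.187)  2: 1.654 (Δ0.036)  3: 1.715 (Δ0.097)  4: 1.605 (Δ0.013)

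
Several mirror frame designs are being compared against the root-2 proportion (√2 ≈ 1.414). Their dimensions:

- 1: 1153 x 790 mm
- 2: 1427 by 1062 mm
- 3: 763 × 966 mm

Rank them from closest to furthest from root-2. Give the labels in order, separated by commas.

1, 2, 3

Ratios: 1 = 1153 / 790 ≈ 1.459; 2 = 1427 / 1062 ≈ 1.344; 3 = 966 / 763 ≈ 1.266.
|Δ from 1.414|: 1 0.045; 2 0.070; 3 0.148.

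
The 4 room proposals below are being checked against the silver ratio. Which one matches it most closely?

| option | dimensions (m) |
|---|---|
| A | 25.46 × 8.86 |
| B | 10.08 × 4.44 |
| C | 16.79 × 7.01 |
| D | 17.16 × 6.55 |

Ratios (long/short): A ≈ 2.874; B ≈ 2.270; C ≈ 2.395; D ≈ 2.620.
silver ratio ≈ 2.414; option C is nearest (Δ 0.019).

C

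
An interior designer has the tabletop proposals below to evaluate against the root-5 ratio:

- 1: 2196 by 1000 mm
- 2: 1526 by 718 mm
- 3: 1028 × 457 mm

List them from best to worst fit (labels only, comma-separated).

Ratios: 1 = 2196 / 1000 ≈ 2.196; 2 = 1526 / 718 ≈ 2.125; 3 = 1028 / 457 ≈ 2.249.
|Δ from 2.236|: 1 0.040; 2 0.111; 3 0.013.

3, 1, 2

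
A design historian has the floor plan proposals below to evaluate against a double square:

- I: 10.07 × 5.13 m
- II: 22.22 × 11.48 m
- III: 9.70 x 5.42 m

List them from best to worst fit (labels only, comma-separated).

Ratios: I = 10.07 / 5.13 ≈ 1.963; II = 22.22 / 11.48 ≈ 1.936; III = 9.70 / 5.42 ≈ 1.790.
|Δ from 2.000|: I 0.037; II 0.064; III 0.210.

I, II, III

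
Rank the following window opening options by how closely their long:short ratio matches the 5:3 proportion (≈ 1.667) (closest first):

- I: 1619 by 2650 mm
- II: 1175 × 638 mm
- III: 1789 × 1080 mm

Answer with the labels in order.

I: 2650/1619 ≈ 1.637 → |1.637 − 1.667| = 0.030
II: 1175/638 ≈ 1.842 → |1.842 − 1.667| = 0.175
III: 1789/1080 ≈ 1.656 → |1.656 − 1.667| = 0.011

III, I, II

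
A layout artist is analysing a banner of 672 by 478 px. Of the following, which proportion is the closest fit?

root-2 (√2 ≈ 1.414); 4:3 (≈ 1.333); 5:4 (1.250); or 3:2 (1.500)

root-2

Ratio = 672 / 478 ≈ 1.406.
Distances: root-2 1.414 (Δ 0.008); 4:3 1.333 (Δ 0.073); 5:4 1.250 (Δ 0.156); 3:2 1.500 (Δ 0.094).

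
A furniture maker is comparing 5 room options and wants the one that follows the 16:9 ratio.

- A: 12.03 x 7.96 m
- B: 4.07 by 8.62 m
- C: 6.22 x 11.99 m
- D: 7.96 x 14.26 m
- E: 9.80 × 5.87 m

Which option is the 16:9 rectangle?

Target 16:9 ≈ 1.778.
A: 1.511 (Δ0.267)  B: 2.118 (Δ0.340)  C: 1.928 (Δ0.150)  D: 1.791 (Δ0.013)  E: 1.670 (Δ0.108)

D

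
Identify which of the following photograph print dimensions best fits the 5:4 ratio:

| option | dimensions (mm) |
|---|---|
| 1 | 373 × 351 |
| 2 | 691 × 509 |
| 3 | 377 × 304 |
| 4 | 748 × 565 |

Target 5:4 ≈ 1.250.
1: 1.063 (Δ0.187)  2: 1.358 (Δ0.108)  3: 1.240 (Δ0.010)  4: 1.324 (Δ0.074)

3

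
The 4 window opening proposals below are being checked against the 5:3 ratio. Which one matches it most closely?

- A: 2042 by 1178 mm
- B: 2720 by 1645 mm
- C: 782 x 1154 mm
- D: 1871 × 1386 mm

B

Ratios (long/short): A ≈ 1.733; B ≈ 1.653; C ≈ 1.476; D ≈ 1.350.
5:3 ≈ 1.667; option B is nearest (Δ 0.014).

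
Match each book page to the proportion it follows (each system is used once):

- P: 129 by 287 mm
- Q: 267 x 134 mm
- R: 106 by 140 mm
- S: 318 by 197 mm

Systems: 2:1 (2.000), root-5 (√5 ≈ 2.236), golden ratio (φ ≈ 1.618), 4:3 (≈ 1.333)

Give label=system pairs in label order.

P=root-5, Q=2:1, R=4:3, S=golden ratio

P = 287/129 ≈ 2.225 → root-5 (2.236)
Q = 267/134 ≈ 1.993 → 2:1 (2.000)
R = 140/106 ≈ 1.321 → 4:3 (1.333)
S = 318/197 ≈ 1.614 → golden ratio (1.618)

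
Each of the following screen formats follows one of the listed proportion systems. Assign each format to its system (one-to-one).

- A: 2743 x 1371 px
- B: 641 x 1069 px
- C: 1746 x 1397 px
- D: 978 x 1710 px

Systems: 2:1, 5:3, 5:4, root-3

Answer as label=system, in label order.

A=2:1, B=5:3, C=5:4, D=root-3

A = 2743/1371 ≈ 2.001 → 2:1 (2.000)
B = 1069/641 ≈ 1.668 → 5:3 (1.667)
C = 1746/1397 ≈ 1.250 → 5:4 (1.250)
D = 1710/978 ≈ 1.748 → root-3 (1.732)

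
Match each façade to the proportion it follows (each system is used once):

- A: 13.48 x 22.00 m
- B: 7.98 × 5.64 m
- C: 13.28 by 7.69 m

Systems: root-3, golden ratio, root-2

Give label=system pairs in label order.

Ratios: A ≈ 1.632; B ≈ 1.415; C ≈ 1.727.
Targets: root-3 ≈ 1.732; golden ratio ≈ 1.618; root-2 ≈ 1.414.

A=golden ratio, B=root-2, C=root-3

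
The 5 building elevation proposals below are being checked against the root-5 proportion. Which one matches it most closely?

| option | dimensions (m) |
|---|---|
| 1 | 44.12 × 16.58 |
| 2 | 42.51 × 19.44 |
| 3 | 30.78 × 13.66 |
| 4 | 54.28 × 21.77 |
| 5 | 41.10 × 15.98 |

3

Ratios (long/short): 1 ≈ 2.661; 2 ≈ 2.187; 3 ≈ 2.253; 4 ≈ 2.493; 5 ≈ 2.572.
root-5 ≈ 2.236; option 3 is nearest (Δ 0.017).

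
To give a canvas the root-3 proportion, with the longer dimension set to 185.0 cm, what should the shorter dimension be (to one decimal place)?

root-3 ≈ 1.73205.
Shorter side = 185.0 ÷ 1.73205 ≈ 106.810 → 106.8 cm.

106.8 cm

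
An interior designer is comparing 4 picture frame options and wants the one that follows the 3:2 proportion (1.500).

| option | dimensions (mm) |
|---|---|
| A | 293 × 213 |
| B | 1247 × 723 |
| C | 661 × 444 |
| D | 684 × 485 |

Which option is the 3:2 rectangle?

Target 3:2 ≈ 1.500.
A: 1.376 (Δ0.124)  B: 1.725 (Δ0.225)  C: 1.489 (Δ0.011)  D: 1.410 (Δ0.090)

C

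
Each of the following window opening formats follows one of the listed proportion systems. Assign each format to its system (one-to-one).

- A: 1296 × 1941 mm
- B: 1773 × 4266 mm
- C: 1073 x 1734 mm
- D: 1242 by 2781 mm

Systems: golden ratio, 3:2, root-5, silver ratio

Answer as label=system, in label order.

A = 1941/1296 ≈ 1.498 → 3:2 (1.500)
B = 4266/1773 ≈ 2.406 → silver ratio (2.414)
C = 1734/1073 ≈ 1.616 → golden ratio (1.618)
D = 2781/1242 ≈ 2.239 → root-5 (2.236)

A=3:2, B=silver ratio, C=golden ratio, D=root-5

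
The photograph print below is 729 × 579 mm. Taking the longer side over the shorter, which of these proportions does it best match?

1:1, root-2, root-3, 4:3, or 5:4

5:4

Ratio = 729 / 579 ≈ 1.259.
Distances: 1:1 1.000 (Δ 0.259); root-2 1.414 (Δ 0.155); root-3 1.732 (Δ 0.473); 4:3 1.333 (Δ 0.074); 5:4 1.250 (Δ 0.009).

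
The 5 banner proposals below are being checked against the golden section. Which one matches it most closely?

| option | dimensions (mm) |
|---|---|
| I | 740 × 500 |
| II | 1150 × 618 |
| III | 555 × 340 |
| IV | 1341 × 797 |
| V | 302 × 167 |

III

Target golden ratio ≈ 1.618.
I: 1.480 (Δ0.138)  II: 1.861 (Δ0.243)  III: 1.632 (Δ0.014)  IV: 1.683 (Δ0.065)  V: 1.808 (Δ0.190)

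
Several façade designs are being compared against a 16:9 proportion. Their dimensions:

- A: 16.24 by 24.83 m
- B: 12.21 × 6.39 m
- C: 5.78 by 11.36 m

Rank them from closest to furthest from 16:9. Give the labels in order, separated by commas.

B, C, A

Ratios: A = 24.83 / 16.24 ≈ 1.529; B = 12.21 / 6.39 ≈ 1.911; C = 11.36 / 5.78 ≈ 1.965.
|Δ from 1.778|: A 0.249; B 0.133; C 0.187.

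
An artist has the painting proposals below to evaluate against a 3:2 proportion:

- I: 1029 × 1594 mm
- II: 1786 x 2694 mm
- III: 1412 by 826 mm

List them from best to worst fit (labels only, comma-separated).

II, I, III

I: 1594/1029 ≈ 1.549 → |1.549 − 1.500| = 0.049
II: 2694/1786 ≈ 1.508 → |1.508 − 1.500| = 0.008
III: 1412/826 ≈ 1.709 → |1.709 − 1.500| = 0.209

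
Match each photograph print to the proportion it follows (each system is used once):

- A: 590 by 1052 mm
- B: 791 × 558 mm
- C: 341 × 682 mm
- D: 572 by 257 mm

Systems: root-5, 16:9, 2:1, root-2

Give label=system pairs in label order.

A=16:9, B=root-2, C=2:1, D=root-5

Ratios: A ≈ 1.783; B ≈ 1.418; C ≈ 2.000; D ≈ 2.226.
Targets: root-5 ≈ 2.236; 16:9 ≈ 1.778; 2:1 ≈ 2.000; root-2 ≈ 1.414.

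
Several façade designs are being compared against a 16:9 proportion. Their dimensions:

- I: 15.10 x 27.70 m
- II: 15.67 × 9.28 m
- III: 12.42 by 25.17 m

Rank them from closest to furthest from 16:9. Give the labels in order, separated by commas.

Ratios: I = 27.70 / 15.10 ≈ 1.834; II = 15.67 / 9.28 ≈ 1.689; III = 25.17 / 12.42 ≈ 2.027.
|Δ from 1.778|: I 0.056; II 0.089; III 0.249.

I, II, III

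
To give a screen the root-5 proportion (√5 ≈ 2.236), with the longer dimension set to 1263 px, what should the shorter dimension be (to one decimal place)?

root-5 ≈ 2.23607.
Shorter side = 1263 ÷ 2.23607 ≈ 564.830 → 564.8 px.

564.8 px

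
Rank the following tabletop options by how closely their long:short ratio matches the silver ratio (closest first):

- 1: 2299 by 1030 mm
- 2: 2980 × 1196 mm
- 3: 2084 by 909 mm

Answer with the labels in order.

2, 3, 1

1: 2299/1030 ≈ 2.232 → |2.232 − 2.414| = 0.182
2: 2980/1196 ≈ 2.492 → |2.492 − 2.414| = 0.078
3: 2084/909 ≈ 2.293 → |2.293 − 2.414| = 0.121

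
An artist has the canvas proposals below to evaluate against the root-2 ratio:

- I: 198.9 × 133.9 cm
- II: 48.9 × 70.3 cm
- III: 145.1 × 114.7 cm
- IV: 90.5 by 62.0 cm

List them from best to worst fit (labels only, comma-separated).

I: 198.9/133.9 ≈ 1.485 → |1.485 − 1.414| = 0.071
II: 70.3/48.9 ≈ 1.438 → |1.438 − 1.414| = 0.024
III: 145.1/114.7 ≈ 1.265 → |1.265 − 1.414| = 0.149
IV: 90.5/62.0 ≈ 1.460 → |1.460 − 1.414| = 0.046

II, IV, I, III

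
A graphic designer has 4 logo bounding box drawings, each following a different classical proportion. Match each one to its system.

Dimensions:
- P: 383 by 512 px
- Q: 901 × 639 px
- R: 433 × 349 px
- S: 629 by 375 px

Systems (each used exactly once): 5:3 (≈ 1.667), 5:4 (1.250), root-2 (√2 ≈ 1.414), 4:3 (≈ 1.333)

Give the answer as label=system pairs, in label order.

P=4:3, Q=root-2, R=5:4, S=5:3

Ratios: P ≈ 1.337; Q ≈ 1.410; R ≈ 1.241; S ≈ 1.677.
Targets: 5:3 ≈ 1.667; 5:4 ≈ 1.250; root-2 ≈ 1.414; 4:3 ≈ 1.333.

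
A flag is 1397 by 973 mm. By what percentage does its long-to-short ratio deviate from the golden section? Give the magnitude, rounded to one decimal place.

11.3%

Ratio = 1397 / 973 ≈ 1.4358.
Ideal golden ratio ≈ 1.6180. |1.4358 − 1.6180| / 1.6180 ≈ 11.26% → 11.3%.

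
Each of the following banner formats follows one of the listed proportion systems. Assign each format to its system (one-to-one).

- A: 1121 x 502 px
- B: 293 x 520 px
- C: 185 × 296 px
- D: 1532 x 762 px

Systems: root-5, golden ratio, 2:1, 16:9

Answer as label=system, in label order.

A = 1121/502 ≈ 2.233 → root-5 (2.236)
B = 520/293 ≈ 1.775 → 16:9 (1.778)
C = 296/185 ≈ 1.600 → golden ratio (1.618)
D = 1532/762 ≈ 2.010 → 2:1 (2.000)

A=root-5, B=16:9, C=golden ratio, D=2:1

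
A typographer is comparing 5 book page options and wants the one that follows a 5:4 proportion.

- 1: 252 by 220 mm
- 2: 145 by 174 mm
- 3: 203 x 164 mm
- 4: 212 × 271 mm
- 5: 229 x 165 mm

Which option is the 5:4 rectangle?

3

Ratios (long/short): 1 ≈ 1.145; 2 ≈ 1.200; 3 ≈ 1.238; 4 ≈ 1.278; 5 ≈ 1.388.
5:4 ≈ 1.250; option 3 is nearest (Δ 0.012).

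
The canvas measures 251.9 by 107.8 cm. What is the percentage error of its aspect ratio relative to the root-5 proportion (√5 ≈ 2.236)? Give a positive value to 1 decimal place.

Ratio = 251.9 / 107.8 ≈ 2.3367.
Ideal root-5 ≈ 2.2361. |2.3367 − 2.2361| / 2.2361 ≈ 4.50% → 4.5%.

4.5%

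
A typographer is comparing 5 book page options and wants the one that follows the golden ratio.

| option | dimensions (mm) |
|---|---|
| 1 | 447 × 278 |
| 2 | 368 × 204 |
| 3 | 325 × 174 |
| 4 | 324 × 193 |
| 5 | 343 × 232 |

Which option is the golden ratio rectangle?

1

Target golden ratio ≈ 1.618.
1: 1.608 (Δ0.010)  2: 1.804 (Δ0.186)  3: 1.868 (Δ0.250)  4: 1.679 (Δ0.061)  5: 1.478 (Δ0.140)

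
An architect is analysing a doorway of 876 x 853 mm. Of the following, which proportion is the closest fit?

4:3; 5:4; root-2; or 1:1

876/853 ≈ 1.027. Nearest candidates are 1:1 (1.000, off by 0.027) and 5:4 (1.250, off by 0.223).

1:1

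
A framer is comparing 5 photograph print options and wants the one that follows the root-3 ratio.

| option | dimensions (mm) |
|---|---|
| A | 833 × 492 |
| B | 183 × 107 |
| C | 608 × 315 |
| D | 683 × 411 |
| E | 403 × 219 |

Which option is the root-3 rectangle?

Ratios (long/short): A ≈ 1.693; B ≈ 1.710; C ≈ 1.930; D ≈ 1.662; E ≈ 1.840.
root-3 ≈ 1.732; option B is nearest (Δ 0.022).

B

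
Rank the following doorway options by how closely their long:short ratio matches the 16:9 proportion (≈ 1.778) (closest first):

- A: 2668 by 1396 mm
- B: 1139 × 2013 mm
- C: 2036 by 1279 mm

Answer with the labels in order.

B, A, C

A: 2668/1396 ≈ 1.911 → |1.911 − 1.778| = 0.133
B: 2013/1139 ≈ 1.767 → |1.767 − 1.778| = 0.011
C: 2036/1279 ≈ 1.592 → |1.592 − 1.778| = 0.186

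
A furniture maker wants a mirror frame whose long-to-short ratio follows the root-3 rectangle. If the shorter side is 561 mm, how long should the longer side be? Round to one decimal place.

root-3 ≈ 1.73205.
Longer side = 561 × 1.73205 ≈ 971.680 → 971.7 mm.

971.7 mm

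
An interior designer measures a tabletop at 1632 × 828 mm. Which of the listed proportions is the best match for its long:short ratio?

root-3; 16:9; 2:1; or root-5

2:1

Ratio = 1632 / 828 ≈ 1.971.
Distances: root-3 1.732 (Δ 0.239); 16:9 1.778 (Δ 0.193); 2:1 2.000 (Δ 0.029); root-5 2.236 (Δ 0.265).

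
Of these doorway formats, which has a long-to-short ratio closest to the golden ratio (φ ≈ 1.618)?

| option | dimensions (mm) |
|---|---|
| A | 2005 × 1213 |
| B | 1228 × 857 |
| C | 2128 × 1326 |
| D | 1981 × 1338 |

C

Target golden ratio ≈ 1.618.
A: 1.653 (Δ0.035)  B: 1.433 (Δ0.185)  C: 1.605 (Δ0.013)  D: 1.481 (Δ0.137)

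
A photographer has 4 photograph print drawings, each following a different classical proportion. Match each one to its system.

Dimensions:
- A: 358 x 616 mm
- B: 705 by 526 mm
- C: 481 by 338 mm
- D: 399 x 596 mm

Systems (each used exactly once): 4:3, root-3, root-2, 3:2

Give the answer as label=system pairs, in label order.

A=root-3, B=4:3, C=root-2, D=3:2

Ratios: A ≈ 1.721; B ≈ 1.340; C ≈ 1.423; D ≈ 1.494.
Targets: 4:3 ≈ 1.333; root-3 ≈ 1.732; root-2 ≈ 1.414; 3:2 ≈ 1.500.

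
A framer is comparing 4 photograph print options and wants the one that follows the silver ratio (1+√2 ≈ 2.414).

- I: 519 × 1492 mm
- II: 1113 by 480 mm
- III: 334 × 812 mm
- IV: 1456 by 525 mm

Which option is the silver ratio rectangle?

III

Ratios (long/short): I ≈ 2.875; II ≈ 2.319; III ≈ 2.431; IV ≈ 2.773.
silver ratio ≈ 2.414; option III is nearest (Δ 0.017).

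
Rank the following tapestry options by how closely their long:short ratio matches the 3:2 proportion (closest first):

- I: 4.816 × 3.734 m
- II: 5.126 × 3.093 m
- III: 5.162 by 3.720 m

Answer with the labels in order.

I: 4.816/3.734 ≈ 1.290 → |1.290 − 1.500| = 0.210
II: 5.126/3.093 ≈ 1.657 → |1.657 − 1.500| = 0.157
III: 5.162/3.720 ≈ 1.388 → |1.388 − 1.500| = 0.112

III, II, I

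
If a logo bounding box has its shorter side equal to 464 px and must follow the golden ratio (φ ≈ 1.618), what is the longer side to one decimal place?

750.8 px

golden ratio ≈ 1.61803.
Longer side = 464 × 1.61803 ≈ 750.766 → 750.8 px.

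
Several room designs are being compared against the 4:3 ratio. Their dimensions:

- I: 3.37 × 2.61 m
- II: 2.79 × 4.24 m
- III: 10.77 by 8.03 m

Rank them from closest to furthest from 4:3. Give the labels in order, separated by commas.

III, I, II

I: 3.37/2.61 ≈ 1.291 → |1.291 − 1.333| = 0.042
II: 4.24/2.79 ≈ 1.520 → |1.520 − 1.333| = 0.187
III: 10.77/8.03 ≈ 1.341 → |1.341 − 1.333| = 0.008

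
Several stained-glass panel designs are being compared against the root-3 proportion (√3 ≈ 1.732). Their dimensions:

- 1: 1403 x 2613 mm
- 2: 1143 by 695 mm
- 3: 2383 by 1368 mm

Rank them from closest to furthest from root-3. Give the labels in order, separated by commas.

3, 2, 1

1: 2613/1403 ≈ 1.862 → |1.862 − 1.732| = 0.130
2: 1143/695 ≈ 1.645 → |1.645 − 1.732| = 0.087
3: 2383/1368 ≈ 1.742 → |1.742 − 1.732| = 0.010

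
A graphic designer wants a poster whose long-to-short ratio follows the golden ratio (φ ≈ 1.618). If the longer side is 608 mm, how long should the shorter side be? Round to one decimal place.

golden ratio ≈ 1.61803.
Shorter side = 608 ÷ 1.61803 ≈ 375.766 → 375.8 mm.

375.8 mm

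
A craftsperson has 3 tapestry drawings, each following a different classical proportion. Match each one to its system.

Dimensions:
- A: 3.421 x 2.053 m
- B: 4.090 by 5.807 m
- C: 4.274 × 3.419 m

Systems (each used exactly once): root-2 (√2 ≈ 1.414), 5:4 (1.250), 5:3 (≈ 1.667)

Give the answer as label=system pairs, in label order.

A=5:3, B=root-2, C=5:4

A = 3.421/2.053 ≈ 1.666 → 5:3 (1.667)
B = 5.807/4.090 ≈ 1.420 → root-2 (1.414)
C = 4.274/3.419 ≈ 1.250 → 5:4 (1.250)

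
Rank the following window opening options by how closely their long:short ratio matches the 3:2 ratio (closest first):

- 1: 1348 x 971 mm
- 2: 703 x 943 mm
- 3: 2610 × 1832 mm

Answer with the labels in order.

3, 1, 2

1: 1348/971 ≈ 1.388 → |1.388 − 1.500| = 0.112
2: 943/703 ≈ 1.341 → |1.341 − 1.500| = 0.159
3: 2610/1832 ≈ 1.425 → |1.425 − 1.500| = 0.075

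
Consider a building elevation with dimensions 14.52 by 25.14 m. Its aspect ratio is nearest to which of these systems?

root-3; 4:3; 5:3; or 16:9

25.14/14.52 ≈ 1.731. Nearest candidates are root-3 (1.732, off by 0.001) and 16:9 (1.778, off by 0.047).

root-3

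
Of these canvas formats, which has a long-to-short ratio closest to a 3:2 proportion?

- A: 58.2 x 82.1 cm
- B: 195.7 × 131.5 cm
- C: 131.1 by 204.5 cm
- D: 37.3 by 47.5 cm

Ratios (long/short): A ≈ 1.411; B ≈ 1.488; C ≈ 1.560; D ≈ 1.273.
3:2 ≈ 1.500; option B is nearest (Δ 0.012).

B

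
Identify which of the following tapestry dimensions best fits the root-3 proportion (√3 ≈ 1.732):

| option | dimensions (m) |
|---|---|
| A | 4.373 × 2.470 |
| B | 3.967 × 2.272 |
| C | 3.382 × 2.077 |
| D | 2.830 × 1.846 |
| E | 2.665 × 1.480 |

B

Ratios (long/short): A ≈ 1.770; B ≈ 1.746; C ≈ 1.628; D ≈ 1.533; E ≈ 1.801.
root-3 ≈ 1.732; option B is nearest (Δ 0.014).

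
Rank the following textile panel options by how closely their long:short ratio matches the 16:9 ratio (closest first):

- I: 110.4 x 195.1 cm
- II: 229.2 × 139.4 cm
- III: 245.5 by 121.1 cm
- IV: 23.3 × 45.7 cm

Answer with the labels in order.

I, II, IV, III

Ratios: I = 195.1 / 110.4 ≈ 1.767; II = 229.2 / 139.4 ≈ 1.644; III = 245.5 / 121.1 ≈ 2.027; IV = 45.7 / 23.3 ≈ 1.961.
|Δ from 1.778|: I 0.011; II 0.134; III 0.249; IV 0.183.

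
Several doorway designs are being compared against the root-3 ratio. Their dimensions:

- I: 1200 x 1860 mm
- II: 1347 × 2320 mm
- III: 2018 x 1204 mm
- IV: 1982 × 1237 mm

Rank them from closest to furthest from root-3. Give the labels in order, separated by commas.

I: 1860/1200 ≈ 1.550 → |1.550 − 1.732| = 0.182
II: 2320/1347 ≈ 1.722 → |1.722 − 1.732| = 0.010
III: 2018/1204 ≈ 1.676 → |1.676 − 1.732| = 0.056
IV: 1982/1237 ≈ 1.602 → |1.602 − 1.732| = 0.130

II, III, IV, I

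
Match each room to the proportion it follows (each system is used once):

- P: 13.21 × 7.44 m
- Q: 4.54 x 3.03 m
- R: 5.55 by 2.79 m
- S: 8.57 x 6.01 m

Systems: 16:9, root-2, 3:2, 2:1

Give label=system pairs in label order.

P = 13.21/7.44 ≈ 1.776 → 16:9 (1.778)
Q = 4.54/3.03 ≈ 1.498 → 3:2 (1.500)
R = 5.55/2.79 ≈ 1.989 → 2:1 (2.000)
S = 8.57/6.01 ≈ 1.426 → root-2 (1.414)

P=16:9, Q=3:2, R=2:1, S=root-2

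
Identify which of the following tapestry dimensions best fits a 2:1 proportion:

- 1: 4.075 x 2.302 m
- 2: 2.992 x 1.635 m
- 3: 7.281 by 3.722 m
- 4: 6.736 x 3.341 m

4

Ratios (long/short): 1 ≈ 1.770; 2 ≈ 1.830; 3 ≈ 1.956; 4 ≈ 2.016.
2:1 ≈ 2.000; option 4 is nearest (Δ 0.016).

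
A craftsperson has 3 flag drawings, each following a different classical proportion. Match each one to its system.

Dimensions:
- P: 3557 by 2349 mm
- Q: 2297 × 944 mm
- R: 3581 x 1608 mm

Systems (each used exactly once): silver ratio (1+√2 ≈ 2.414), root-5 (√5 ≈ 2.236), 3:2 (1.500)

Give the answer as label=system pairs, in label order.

Ratios: P ≈ 1.514; Q ≈ 2.433; R ≈ 2.227.
Targets: silver ratio ≈ 2.414; root-5 ≈ 2.236; 3:2 ≈ 1.500.

P=3:2, Q=silver ratio, R=root-5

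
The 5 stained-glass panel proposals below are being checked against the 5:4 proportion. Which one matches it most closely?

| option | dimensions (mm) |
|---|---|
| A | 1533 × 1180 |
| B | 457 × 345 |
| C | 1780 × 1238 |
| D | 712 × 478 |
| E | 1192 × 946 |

E

Ratios (long/short): A ≈ 1.299; B ≈ 1.325; C ≈ 1.438; D ≈ 1.490; E ≈ 1.260.
5:4 ≈ 1.250; option E is nearest (Δ 0.010).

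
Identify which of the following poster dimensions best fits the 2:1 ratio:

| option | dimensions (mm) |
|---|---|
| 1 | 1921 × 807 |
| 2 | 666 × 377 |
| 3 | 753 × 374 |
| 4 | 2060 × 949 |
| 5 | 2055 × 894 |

Target 2:1 ≈ 2.000.
1: 2.380 (Δ0.380)  2: 1.767 (Δ0.233)  3: 2.013 (Δ0.013)  4: 2.171 (Δ0.171)  5: 2.299 (Δ0.299)

3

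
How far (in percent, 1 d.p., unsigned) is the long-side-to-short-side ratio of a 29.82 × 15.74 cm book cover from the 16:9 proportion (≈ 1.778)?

Ratio = 29.82 / 15.74 ≈ 1.8945.
Ideal 16:9 ≈ 1.7778. |1.8945 − 1.7778| / 1.7778 ≈ 6.56% → 6.6%.

6.6%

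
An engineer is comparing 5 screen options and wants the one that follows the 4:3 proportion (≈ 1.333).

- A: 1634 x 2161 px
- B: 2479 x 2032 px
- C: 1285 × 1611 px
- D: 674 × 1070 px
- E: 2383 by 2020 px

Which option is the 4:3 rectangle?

Ratios (long/short): A ≈ 1.323; B ≈ 1.220; C ≈ 1.254; D ≈ 1.588; E ≈ 1.180.
4:3 ≈ 1.333; option A is nearest (Δ 0.010).

A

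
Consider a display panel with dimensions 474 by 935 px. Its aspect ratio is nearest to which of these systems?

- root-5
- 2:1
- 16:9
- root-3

Ratio = 935 / 474 ≈ 1.973.
Distances: root-5 2.236 (Δ 0.263); 2:1 2.000 (Δ 0.027); 16:9 1.778 (Δ 0.195); root-3 1.732 (Δ 0.241).

2:1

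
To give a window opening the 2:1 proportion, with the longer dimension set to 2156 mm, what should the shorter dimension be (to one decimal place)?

1078.0 mm

2:1 = 2.00000.
Shorter side = 2156 ÷ 2.00000 ≈ 1078.000 → 1078.0 mm.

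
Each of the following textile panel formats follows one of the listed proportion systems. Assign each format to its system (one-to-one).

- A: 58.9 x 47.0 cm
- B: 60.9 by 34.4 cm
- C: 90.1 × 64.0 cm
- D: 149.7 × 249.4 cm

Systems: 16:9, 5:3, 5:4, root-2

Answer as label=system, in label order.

A = 58.9/47.0 ≈ 1.253 → 5:4 (1.250)
B = 60.9/34.4 ≈ 1.770 → 16:9 (1.778)
C = 90.1/64.0 ≈ 1.408 → root-2 (1.414)
D = 249.4/149.7 ≈ 1.666 → 5:3 (1.667)

A=5:4, B=16:9, C=root-2, D=5:3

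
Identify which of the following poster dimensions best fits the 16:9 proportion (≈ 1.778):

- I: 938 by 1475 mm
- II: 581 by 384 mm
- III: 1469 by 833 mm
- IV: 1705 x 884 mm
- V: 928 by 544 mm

III

Target 16:9 ≈ 1.778.
I: 1.572 (Δ0.206)  II: 1.513 (Δ0.265)  III: 1.764 (Δ0.014)  IV: 1.929 (Δ0.151)  V: 1.706 (Δ0.072)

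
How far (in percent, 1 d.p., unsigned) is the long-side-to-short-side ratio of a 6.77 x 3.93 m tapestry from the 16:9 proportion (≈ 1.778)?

3.1%

Ratio = 6.77 / 3.93 ≈ 1.7226.
Ideal 16:9 ≈ 1.7778. |1.7226 − 1.7778| / 1.7778 ≈ 3.10% → 3.1%.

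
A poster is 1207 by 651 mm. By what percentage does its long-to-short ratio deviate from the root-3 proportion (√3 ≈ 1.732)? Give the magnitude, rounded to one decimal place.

Ratio = 1207 / 651 ≈ 1.8541.
Ideal root-3 ≈ 1.7321. |1.8541 − 1.7321| / 1.7321 ≈ 7.04% → 7.0%.

7.0%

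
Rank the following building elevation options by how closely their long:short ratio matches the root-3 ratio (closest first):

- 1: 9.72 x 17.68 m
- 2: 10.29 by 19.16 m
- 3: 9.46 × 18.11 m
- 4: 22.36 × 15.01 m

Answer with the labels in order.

1, 2, 3, 4

Ratios: 1 = 17.68 / 9.72 ≈ 1.819; 2 = 19.16 / 10.29 ≈ 1.862; 3 = 18.11 / 9.46 ≈ 1.914; 4 = 22.36 / 15.01 ≈ 1.490.
|Δ from 1.732|: 1 0.087; 2 0.130; 3 0.182; 4 0.242.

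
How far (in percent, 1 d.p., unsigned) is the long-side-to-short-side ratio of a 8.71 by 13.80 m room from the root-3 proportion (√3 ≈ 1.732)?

8.5%

Ratio = 13.80 / 8.71 ≈ 1.5844.
Ideal root-3 ≈ 1.7321. |1.5844 − 1.7321| / 1.7321 ≈ 8.53% → 8.5%.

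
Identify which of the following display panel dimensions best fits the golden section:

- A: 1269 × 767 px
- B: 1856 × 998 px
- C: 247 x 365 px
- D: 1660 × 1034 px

D

Target golden ratio ≈ 1.618.
A: 1.654 (Δ0.036)  B: 1.860 (Δ0.242)  C: 1.478 (Δ0.140)  D: 1.605 (Δ0.013)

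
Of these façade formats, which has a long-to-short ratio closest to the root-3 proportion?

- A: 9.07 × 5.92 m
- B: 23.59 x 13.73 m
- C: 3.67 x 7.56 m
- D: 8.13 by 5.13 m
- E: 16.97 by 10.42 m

B

Ratios (long/short): A ≈ 1.532; B ≈ 1.718; C ≈ 2.060; D ≈ 1.585; E ≈ 1.629.
root-3 ≈ 1.732; option B is nearest (Δ 0.014).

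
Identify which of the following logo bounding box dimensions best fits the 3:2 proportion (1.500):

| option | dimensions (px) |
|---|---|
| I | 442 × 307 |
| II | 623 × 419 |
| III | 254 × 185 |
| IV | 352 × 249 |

Ratios (long/short): I ≈ 1.440; II ≈ 1.487; III ≈ 1.373; IV ≈ 1.414.
3:2 ≈ 1.500; option II is nearest (Δ 0.013).

II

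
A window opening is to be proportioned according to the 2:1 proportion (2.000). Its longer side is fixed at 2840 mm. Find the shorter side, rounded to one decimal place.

2:1 = 2.00000.
Shorter side = 2840 ÷ 2.00000 ≈ 1420.000 → 1420.0 mm.

1420.0 mm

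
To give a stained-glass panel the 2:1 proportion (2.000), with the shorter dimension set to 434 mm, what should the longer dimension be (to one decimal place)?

868.0 mm

2:1 = 2.00000.
Longer side = 434 × 2.00000 ≈ 868.000 → 868.0 mm.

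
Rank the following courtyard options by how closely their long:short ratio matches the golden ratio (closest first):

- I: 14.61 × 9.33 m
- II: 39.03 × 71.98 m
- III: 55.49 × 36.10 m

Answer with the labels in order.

Ratios: I = 14.61 / 9.33 ≈ 1.566; II = 71.98 / 39.03 ≈ 1.844; III = 55.49 / 36.10 ≈ 1.537.
|Δ from 1.618|: I 0.052; II 0.226; III 0.081.

I, III, II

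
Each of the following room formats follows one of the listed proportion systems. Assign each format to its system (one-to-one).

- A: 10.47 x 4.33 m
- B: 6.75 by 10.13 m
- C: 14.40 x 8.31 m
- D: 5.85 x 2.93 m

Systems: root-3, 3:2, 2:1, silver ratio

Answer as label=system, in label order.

A = 10.47/4.33 ≈ 2.418 → silver ratio (2.414)
B = 10.13/6.75 ≈ 1.501 → 3:2 (1.500)
C = 14.40/8.31 ≈ 1.733 → root-3 (1.732)
D = 5.85/2.93 ≈ 1.997 → 2:1 (2.000)

A=silver ratio, B=3:2, C=root-3, D=2:1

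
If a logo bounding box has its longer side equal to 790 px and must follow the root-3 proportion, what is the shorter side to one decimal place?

root-3 ≈ 1.73205.
Shorter side = 790 ÷ 1.73205 ≈ 456.107 → 456.1 px.

456.1 px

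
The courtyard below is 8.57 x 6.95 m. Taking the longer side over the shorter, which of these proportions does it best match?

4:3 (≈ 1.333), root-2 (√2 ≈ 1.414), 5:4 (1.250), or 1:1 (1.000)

8.57/6.95 ≈ 1.233. Nearest candidates are 5:4 (1.250, off by 0.017) and 4:3 (1.333, off by 0.100).

5:4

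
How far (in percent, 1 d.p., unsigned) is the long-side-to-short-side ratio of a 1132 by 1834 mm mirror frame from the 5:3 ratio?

Ratio = 1834 / 1132 ≈ 1.6201.
Ideal 5:3 ≈ 1.6667. |1.6201 − 1.6667| / 1.6667 ≈ 2.80% → 2.8%.

2.8%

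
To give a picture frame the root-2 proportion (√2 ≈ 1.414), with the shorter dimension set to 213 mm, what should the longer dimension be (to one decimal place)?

root-2 ≈ 1.41421.
Longer side = 213 × 1.41421 ≈ 301.227 → 301.2 mm.

301.2 mm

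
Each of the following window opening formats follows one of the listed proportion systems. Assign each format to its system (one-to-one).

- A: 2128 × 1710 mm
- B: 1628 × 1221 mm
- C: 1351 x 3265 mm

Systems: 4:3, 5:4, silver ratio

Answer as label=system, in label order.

A = 2128/1710 ≈ 1.244 → 5:4 (1.250)
B = 1628/1221 ≈ 1.333 → 4:3 (1.333)
C = 3265/1351 ≈ 2.417 → silver ratio (2.414)

A=5:4, B=4:3, C=silver ratio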